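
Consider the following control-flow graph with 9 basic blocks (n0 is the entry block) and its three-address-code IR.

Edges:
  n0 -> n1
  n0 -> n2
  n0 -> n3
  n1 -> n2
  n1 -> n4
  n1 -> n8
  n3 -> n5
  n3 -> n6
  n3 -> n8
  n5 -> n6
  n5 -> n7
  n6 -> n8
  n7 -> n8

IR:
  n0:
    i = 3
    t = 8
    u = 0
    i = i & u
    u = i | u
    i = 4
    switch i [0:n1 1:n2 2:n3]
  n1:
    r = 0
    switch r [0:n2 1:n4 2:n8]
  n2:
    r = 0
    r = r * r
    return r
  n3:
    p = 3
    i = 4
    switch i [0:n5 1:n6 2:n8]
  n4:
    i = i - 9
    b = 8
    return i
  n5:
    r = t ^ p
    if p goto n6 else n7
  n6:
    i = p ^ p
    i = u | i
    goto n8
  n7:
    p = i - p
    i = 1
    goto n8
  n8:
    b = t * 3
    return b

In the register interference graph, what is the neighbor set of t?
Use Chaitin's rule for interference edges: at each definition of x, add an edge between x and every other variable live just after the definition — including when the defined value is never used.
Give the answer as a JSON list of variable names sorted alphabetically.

Per-block:
  n0: {i,t,u} / ∅
  n1: {r} / ∅
  n2: {r} / ∅
  n3: {i,p} / ∅
  n4: {b,i} / {i}
  n5: {r} / {p,t}
  n6: {i} / {p,u}
  n7: {i,p} / {i,p}
  n8: {b} / {t}

Live sets:
  n0 li=∅ lo={i,t,u}
  n1 li={i,t} lo={i,t}
  n2 li=∅ lo=∅
  n3 li={t,u} lo={i,p,t,u}
  n4 li={i} lo=∅
  n5 li={i,p,t,u} lo={i,p,t,u}
  n6 li={p,t,u} lo={t}
  n7 li={i,p,t} lo={t}
  n8 li={t} lo=∅

Interference:
  b↔{i}
  i↔{b,p,r,t,u}
  p↔{i,r,t,u}
  r↔{i,p,t,u}
  t↔{i,p,r,u}
  u↔{i,p,r,t}

N(t) = ["i", "p", "r", "u"]

Answer: ["i", "p", "r", "u"]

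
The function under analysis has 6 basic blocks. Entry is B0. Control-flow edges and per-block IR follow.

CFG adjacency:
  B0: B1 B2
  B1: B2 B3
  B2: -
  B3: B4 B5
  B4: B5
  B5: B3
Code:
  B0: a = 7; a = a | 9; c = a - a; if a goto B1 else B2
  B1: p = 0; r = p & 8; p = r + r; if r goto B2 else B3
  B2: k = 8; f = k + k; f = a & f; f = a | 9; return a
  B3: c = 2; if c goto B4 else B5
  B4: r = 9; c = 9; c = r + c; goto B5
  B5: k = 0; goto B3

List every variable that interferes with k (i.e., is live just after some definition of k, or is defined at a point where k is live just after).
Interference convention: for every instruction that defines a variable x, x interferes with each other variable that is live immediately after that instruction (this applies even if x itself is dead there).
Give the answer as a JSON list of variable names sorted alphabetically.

Per-block:
  B0: def={a,c} ue=∅
  B1: def={p,r} ue=∅
  B2: def={f,k} ue={a}
  B3: def={c} ue=∅
  B4: def={c,r} ue=∅
  B5: def={k} ue=∅

Live sets:
  live B0: ∅→{a}
  live B1: {a}→{a}
  live B2: {a}→∅
  live B3: ∅→∅
  live B4: ∅→∅
  live B5: ∅→∅

Interference:
  a: {c,f,k,p,r}
  c: {a,r}
  f: {a}
  k: {a}
  p: {a,r}
  r: {a,c,p}

N(k) = ["a"]

Answer: ["a"]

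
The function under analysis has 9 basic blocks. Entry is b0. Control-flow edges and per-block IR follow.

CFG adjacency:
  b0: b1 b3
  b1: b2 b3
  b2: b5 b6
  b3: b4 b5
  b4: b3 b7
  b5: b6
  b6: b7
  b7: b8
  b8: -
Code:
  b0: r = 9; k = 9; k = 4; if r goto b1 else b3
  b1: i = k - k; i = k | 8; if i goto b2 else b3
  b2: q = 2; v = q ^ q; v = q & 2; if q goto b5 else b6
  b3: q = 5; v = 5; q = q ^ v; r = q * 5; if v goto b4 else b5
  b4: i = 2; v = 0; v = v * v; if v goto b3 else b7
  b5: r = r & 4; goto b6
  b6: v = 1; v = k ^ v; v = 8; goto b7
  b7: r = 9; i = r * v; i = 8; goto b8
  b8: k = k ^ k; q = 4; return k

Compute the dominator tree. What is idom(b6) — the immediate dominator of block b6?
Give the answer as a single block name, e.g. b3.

idom tree: b1←b0 b2←b1 b3←b0 b4←b3 b5←b0 b6←b0 b7←b0 b8←b7
Dom at joins:
  b3: preds {b0,b1,b4}: {b0} ∩ {b0,b1} ∩ {b0,b3,b4} = {b0}; idom=b0
  b5: preds {b2,b3}: {b0,b1,b2} ∩ {b0,b3} = {b0}; idom=b0
  b6: preds {b2,b5}: {b0,b1,b2} ∩ {b0,b5} = {b0}; idom=b0
  b7: preds {b4,b6}: {b0,b3,b4} ∩ {b0,b6} = {b0}; idom=b0

idom(b6) = b0

Answer: b0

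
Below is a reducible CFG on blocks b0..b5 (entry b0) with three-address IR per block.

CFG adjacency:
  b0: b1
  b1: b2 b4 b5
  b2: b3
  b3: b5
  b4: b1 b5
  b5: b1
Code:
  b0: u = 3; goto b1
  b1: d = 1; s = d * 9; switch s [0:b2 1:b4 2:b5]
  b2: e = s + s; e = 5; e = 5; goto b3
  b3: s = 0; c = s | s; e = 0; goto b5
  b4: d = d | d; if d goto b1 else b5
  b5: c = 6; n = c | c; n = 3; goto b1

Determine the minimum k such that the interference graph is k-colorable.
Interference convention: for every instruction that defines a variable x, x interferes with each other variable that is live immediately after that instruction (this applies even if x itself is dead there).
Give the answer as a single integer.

Per-block:
  b0 def {u} use ∅
  b1 def {d,s} use ∅
  b2 def {e} use {s}
  b3 def {c,e,s} use ∅
  b4 def {d} use {d}
  b5 def {c,n} use ∅

Backward fixpoint:
  b0: in=∅ out=∅
  b1: in=∅ out={d,s}
  b2: in={s} out=∅
  b3: in=∅ out=∅
  b4: in={d} out=∅
  b5: in=∅ out=∅

Conflict graph:
  c: ∅
  d: {s}
  e: ∅
  n: ∅
  s: {d}
  u: ∅

Colouring:
  clique {d,s} ⇒ need ≥ 2
  assign c→r0 d→r0 e→r0 n→r0 s→r1 u→r0 — no edge inside a register ⇒ χ ≤ 2
  χ = 2

Answer: 2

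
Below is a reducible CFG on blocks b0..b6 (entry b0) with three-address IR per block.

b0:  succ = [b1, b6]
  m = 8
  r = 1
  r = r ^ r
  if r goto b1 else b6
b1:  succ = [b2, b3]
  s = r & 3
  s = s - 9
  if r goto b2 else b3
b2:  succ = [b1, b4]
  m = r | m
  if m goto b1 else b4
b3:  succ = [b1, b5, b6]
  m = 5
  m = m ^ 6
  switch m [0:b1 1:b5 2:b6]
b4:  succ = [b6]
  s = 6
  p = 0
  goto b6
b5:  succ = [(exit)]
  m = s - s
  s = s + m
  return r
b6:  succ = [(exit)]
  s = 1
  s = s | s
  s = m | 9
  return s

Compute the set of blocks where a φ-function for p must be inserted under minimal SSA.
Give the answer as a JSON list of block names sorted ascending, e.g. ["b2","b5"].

Answer: ["b6"]

Analysis:
idom tree: b1←b0 b2←b1 b3←b1 b4←b2 b5←b3 b6←b0
Join-block Dom:
  b1: preds {b0,b2,b3}: {b0} ∩ {b0,b1,b2} ∩ {b0,b1,b3} = {b0}; idom=b0
  b6: preds {b0,b3,b4}: {b0} ∩ {b0,b1,b3} ∩ {b0,b1,b2,b4} = {b0}; idom=b0

DF walk-up:
  b1←b0: walk · to b0
  b1←b2: walk b2→b1 to b0
  b1←b3: walk b3→b1 to b0
  b6←b0: walk · to b0
  b6←b3: walk b3→b1 to b0
  b6←b4: walk b4→b2→b1 to b0
  DF(b0)=∅
  DF(b1)={b1,b6}
  DF(b2)={b1,b6}
  DF(b3)={b1,b6}
  DF(b4)={b6}
  DF(b5)=∅
  DF(b6)=∅

φ for p: defs {b4}
  DF⁺ = {b6}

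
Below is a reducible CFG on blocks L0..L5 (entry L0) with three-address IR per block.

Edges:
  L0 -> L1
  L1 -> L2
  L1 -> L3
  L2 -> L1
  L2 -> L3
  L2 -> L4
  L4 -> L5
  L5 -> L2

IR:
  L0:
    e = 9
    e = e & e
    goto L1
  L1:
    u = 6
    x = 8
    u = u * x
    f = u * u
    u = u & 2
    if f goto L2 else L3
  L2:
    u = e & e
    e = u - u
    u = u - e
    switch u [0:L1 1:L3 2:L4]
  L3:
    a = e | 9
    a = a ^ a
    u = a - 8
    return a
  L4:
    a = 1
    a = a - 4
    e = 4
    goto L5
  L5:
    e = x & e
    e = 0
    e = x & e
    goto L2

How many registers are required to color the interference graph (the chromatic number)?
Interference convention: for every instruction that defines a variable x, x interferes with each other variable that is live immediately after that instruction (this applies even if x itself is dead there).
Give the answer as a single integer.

Answer: 4

Working:
Per-block:
  L0: def={e} ue=∅
  L1: def={f,u,x} ue=∅
  L2: def={e,u} ue={e}
  L3: def={a,u} ue={e}
  L4: def={a,e} ue=∅
  L5: def={e} ue={e,x}

Backward fixpoint:
  L0 li=∅ lo={e}
  L1 li={e} lo={e,x}
  L2 li={e,x} lo={e,x}
  L3 li={e} lo=∅
  L4 li={x} lo={e,x}
  L5 li={e,x} lo={e,x}

Interfere edges:
  a↔{u,x}
  e↔{f,u,x}
  f↔{e,u,x}
  u↔{a,e,f,x}
  x↔{a,e,f,u}

Colouring:
  {e,f,u,x} pairwise interfere (4-clique) ⇒ χ ≥ 4
  assign a→c2 e→c2 f→c3 u→c0 x→c1 — no edge inside a register ⇒ χ ≤ 4
  χ = 4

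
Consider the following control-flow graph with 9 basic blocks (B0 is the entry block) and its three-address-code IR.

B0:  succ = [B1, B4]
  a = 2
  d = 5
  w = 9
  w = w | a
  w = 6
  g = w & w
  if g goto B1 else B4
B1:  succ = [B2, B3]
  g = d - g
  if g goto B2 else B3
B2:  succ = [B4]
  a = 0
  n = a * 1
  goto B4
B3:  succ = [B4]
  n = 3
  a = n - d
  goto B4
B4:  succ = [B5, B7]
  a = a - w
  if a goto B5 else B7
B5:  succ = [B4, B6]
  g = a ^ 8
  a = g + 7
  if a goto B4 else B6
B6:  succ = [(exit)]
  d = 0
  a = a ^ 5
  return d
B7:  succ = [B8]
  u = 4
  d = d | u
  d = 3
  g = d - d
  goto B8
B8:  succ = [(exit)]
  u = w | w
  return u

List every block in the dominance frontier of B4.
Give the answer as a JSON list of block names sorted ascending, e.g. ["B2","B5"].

idom tree: B1←B0 B2←B1 B3←B1 B4←B0 B5←B4 B6←B5 B7←B4 B8←B7
Dom∩ at merges:
  B4: preds {B0,B2,B3,B5}: {B0} ∩ {B0,B1,B2} ∩ {B0,B1,B3} ∩ {B0,B4,B5} = {B0}; idom=B0

DF derivation:
  join B4 pred B0: · stop@B0
  join B4 pred B2: B2→B1 stop@B0
  join B4 pred B3: B3→B1 stop@B0
  join B4 pred B5: B5→B4 stop@B0
  DF(B0)=∅
  DF(B1)={B4}
  DF(B2)={B4}
  DF(B3)={B4}
  DF(B4)={B4}
  DF(B5)={B4}
  DF(B6)=∅
  DF(B7)=∅
  DF(B8)=∅

DF(B4) = ["B4"]

Answer: ["B4"]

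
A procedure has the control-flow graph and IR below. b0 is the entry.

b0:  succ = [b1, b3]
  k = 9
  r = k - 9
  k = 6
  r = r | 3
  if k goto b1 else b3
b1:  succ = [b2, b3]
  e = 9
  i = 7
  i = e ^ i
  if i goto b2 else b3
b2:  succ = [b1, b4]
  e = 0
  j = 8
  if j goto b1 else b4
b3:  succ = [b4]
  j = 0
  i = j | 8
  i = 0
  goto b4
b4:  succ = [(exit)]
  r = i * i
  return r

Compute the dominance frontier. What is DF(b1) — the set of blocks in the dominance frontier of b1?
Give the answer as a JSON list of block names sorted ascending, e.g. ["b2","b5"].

Answer: ["b1", "b3", "b4"]

Working:
idom tree: b1←b0 b2←b1 b3←b0 b4←b0
Join-block Dom:
  b1: preds {b0,b2}: {b0} ∩ {b0,b1,b2} = {b0}; idom=b0
  b3: preds {b0,b1}: {b0} ∩ {b0,b1} = {b0}; idom=b0
  b4: preds {b2,b3}: {b0,b1,b2} ∩ {b0,b3} = {b0}; idom=b0

Frontier:
  join b1 pred b0: · stop@b0
  join b1 pred b2: b2→b1 stop@b0
  join b3 pred b0: · stop@b0
  join b3 pred b1: b1 stop@b0
  join b4 pred b2: b2→b1 stop@b0
  join b4 pred b3: b3 stop@b0
  b0: DF=∅
  b1: DF={b1,b3,b4}
  b2: DF={b1,b4}
  b3: DF={b4}
  b4: DF=∅

DF(b1) = ["b1", "b3", "b4"]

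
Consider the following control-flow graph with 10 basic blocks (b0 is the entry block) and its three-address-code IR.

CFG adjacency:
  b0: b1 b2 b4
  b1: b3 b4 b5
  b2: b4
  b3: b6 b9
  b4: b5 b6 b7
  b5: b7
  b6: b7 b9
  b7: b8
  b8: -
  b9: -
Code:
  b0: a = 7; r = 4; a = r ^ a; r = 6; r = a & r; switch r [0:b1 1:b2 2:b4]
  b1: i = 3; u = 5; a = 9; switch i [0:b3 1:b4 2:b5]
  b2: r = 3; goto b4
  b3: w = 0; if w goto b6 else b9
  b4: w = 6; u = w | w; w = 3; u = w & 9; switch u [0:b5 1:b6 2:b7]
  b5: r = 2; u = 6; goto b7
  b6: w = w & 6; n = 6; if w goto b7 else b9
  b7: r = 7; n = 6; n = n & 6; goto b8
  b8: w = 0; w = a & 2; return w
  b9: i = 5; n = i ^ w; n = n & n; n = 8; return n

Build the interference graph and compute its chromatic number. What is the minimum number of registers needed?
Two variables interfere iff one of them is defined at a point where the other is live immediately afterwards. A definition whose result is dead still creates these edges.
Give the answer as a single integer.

def/use:
  b0: {a,r} / ∅
  b1: {a,i,u} / ∅
  b2: {r} / ∅
  b3: {w} / ∅
  b4: {u,w} / ∅
  b5: {r,u} / ∅
  b6: {n,w} / {w}
  b7: {n,r} / ∅
  b8: {w} / {a}
  b9: {i,n} / {w}

Liveness:
  b0: in=∅ out={a}
  b1: in=∅ out={a}
  b2: in={a} out={a}
  b3: in={a} out={a,w}
  b4: in={a} out={a,w}
  b5: in={a} out={a}
  b6: in={a,w} out={a,w}
  b7: in={a} out={a}
  b8: in={a} out=∅
  b9: in={w} out=∅

Interference:
  a: {i,n,r,u,w}
  i: {a,u,w}
  n: {a,w}
  r: {a}
  u: {a,i,w}
  w: {a,i,n,u}

Chromatic number:
  {a,i,u,w} pairwise interfere (4-clique) ⇒ χ ≥ 4
  assign a→c0 i→c2 n→c2 r→c1 u→c3 w→c1 — no edge inside a register ⇒ χ ≤ 4
  χ = 4

Answer: 4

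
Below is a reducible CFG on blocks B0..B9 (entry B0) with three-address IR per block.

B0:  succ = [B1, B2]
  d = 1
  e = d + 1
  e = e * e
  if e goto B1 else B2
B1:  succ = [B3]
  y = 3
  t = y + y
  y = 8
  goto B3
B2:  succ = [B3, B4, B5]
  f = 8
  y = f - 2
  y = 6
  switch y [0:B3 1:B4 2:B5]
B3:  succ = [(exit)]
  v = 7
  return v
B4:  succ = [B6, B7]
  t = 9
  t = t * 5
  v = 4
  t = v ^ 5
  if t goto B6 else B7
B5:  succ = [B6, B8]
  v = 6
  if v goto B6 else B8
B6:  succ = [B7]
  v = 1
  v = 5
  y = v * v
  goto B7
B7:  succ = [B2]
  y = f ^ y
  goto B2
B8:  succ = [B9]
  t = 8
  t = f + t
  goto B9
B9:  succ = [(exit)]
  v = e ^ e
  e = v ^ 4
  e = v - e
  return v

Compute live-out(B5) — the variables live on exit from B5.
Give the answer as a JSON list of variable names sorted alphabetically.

Answer: ["e", "f"]

Derivation:
def/use:
  B0: {d,e} / ∅
  B1: {t,y} / ∅
  B2: {f,y} / ∅
  B3: {v} / ∅
  B4: {t,v} / ∅
  B5: {v} / ∅
  B6: {v,y} / ∅
  B7: {y} / {f,y}
  B8: {t} / {f}
  B9: {e,v} / {e}

Backward fixpoint:
  live B0: ∅→{e}
  live B1: ∅→∅
  live B2: {e}→{e,f,y}
  live B3: ∅→∅
  live B4: {e,f,y}→{e,f,y}
  live B5: {e,f}→{e,f}
  live B6: {e,f}→{e,f,y}
  live B7: {e,f,y}→{e}
  live B8: {e,f}→{e}
  live B9: {e}→∅

live-out(B5) = ["e", "f"]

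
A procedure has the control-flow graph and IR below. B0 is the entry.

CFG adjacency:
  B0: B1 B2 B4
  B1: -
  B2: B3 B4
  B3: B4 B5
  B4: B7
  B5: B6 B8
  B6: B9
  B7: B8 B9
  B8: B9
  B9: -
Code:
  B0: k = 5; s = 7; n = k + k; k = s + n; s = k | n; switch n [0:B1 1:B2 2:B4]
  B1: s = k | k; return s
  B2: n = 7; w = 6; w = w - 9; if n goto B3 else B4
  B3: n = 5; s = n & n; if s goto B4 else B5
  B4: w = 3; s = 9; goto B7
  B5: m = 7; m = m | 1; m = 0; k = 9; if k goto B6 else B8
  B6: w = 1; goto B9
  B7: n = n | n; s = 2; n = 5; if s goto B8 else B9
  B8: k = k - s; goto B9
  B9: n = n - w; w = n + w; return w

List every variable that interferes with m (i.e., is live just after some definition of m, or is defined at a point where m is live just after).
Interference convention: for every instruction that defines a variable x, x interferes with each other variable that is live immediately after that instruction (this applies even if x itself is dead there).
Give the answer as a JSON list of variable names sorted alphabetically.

Per-block:
  B0 def {k,n,s} use ∅
  B1 def {s} use {k}
  B2 def {n,w} use ∅
  B3 def {n,s} use ∅
  B4 def {s,w} use ∅
  B5 def {k,m} use ∅
  B6 def {w} use ∅
  B7 def {n,s} use {n}
  B8 def {k} use {k,s}
  B9 def {n,w} use {n,w}

Backward fixpoint:
  B0 li=∅ lo={k,n}
  B1 li={k} lo=∅
  B2 li={k} lo={k,n,w}
  B3 li={k,w} lo={k,n,s,w}
  B4 li={k,n} lo={k,n,w}
  B5 li={n,s,w} lo={k,n,s,w}
  B6 li={n} lo={n,w}
  B7 li={k,n,w} lo={k,n,s,w}
  B8 li={k,n,s,w} lo={n,w}
  B9 li={n,w} lo=∅

Interfere edges:
  k: {n,s,w}
  m: {n,s,w}
  n: {k,m,s,w}
  s: {k,m,n,w}
  w: {k,m,n,s}

N(m) = ["n", "s", "w"]

Answer: ["n", "s", "w"]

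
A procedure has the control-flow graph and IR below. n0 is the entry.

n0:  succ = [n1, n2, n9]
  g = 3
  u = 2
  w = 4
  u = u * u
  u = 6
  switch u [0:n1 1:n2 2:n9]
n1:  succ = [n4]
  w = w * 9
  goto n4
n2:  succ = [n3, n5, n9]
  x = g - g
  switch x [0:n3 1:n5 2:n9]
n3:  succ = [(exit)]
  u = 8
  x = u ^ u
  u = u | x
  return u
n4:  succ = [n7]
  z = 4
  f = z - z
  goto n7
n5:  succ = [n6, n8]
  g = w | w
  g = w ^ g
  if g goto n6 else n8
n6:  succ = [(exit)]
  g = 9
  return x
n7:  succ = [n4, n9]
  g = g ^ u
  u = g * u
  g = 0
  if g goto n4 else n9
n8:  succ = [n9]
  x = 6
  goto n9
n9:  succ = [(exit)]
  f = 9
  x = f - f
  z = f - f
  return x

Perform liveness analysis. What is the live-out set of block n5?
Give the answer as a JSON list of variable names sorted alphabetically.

Block summaries:
  n0: {g,u,w} / ∅
  n1: {w} / {w}
  n2: {x} / {g}
  n3: {u,x} / ∅
  n4: {f,z} / ∅
  n5: {g} / {w}
  n6: {g} / {x}
  n7: {g,u} / {g,u}
  n8: {x} / ∅
  n9: {f,x,z} / ∅

Live sets:
  live n0: ∅→{g,u,w}
  live n1: {g,u,w}→{g,u}
  live n2: {g,w}→{w,x}
  live n3: ∅→∅
  live n4: {g,u}→{g,u}
  live n5: {w,x}→{x}
  live n6: {x}→∅
  live n7: {g,u}→{g,u}
  live n8: ∅→∅
  live n9: ∅→∅

live-out(n5) = ["x"]

Answer: ["x"]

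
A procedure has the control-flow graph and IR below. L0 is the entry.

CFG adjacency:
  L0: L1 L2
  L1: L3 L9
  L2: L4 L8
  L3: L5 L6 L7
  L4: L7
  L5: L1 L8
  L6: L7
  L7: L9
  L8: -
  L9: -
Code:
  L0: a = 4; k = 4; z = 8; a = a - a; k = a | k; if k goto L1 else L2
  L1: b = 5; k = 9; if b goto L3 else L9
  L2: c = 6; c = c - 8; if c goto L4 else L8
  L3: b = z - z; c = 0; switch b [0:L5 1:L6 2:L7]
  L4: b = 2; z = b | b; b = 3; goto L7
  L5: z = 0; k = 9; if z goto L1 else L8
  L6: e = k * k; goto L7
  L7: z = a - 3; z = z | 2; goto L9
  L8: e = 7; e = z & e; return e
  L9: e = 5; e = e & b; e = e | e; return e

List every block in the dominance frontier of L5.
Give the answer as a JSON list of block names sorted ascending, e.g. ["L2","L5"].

Answer: ["L1", "L8"]

Analysis:
idom tree: L1←L0 L2←L0 L3←L1 L4←L2 L5←L3 L6←L3 L7←L0 L8←L0 L9←L0
Dom at joins:
  L1: preds {L0,L5}: {L0} ∩ {L0,L1,L3,L5} = {L0}; idom=L0
  L7: preds {L3,L4,L6}: {L0,L1,L3} ∩ {L0,L2,L4} ∩ {L0,L1,L3,L6} = {L0}; idom=L0
  L8: preds {L2,L5}: {L0,L2} ∩ {L0,L1,L3,L5} = {L0}; idom=L0
  L9: preds {L1,L7}: {L0,L1} ∩ {L0,L7} = {L0}; idom=L0

Frontier:
  join L1 pred L0: · stop@L0
  join L1 pred L5: L5→L3→L1 stop@L0
  join L7 pred L3: L3→L1 stop@L0
  join L7 pred L4: L4→L2 stop@L0
  join L7 pred L6: L6→L3→L1 stop@L0
  join L8 pred L2: L2 stop@L0
  join L8 pred L5: L5→L3→L1 stop@L0
  join L9 pred L1: L1 stop@L0
  join L9 pred L7: L7 stop@L0
  L0: DF=∅
  L1: DF={L1,L7,L8,L9}
  L2: DF={L7,L8}
  L3: DF={L1,L7,L8}
  L4: DF={L7}
  L5: DF={L1,L8}
  L6: DF={L7}
  L7: DF={L9}
  L8: DF=∅
  L9: DF=∅

DF(L5) = ["L1", "L8"]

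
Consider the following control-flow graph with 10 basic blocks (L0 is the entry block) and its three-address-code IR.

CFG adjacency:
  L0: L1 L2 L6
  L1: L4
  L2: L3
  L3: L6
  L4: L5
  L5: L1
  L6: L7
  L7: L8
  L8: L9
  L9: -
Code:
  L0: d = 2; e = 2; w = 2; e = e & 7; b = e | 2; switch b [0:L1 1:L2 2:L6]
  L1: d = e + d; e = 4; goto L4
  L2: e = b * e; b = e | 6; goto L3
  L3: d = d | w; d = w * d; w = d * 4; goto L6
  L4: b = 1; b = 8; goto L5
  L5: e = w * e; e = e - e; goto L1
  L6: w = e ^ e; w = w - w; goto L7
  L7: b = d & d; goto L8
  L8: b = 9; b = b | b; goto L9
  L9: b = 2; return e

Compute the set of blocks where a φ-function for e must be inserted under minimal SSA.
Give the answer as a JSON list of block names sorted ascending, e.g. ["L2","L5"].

idom tree: L1←L0 L2←L0 L3←L2 L4←L1 L5←L4 L6←L0 L7←L6 L8←L7 L9←L8
Dom∩ at merges:
  L1: preds {L0,L5}: {L0} ∩ {L0,L1,L4,L5} = {L0}; idom=L0
  L6: preds {L0,L3}: {L0} ∩ {L0,L2,L3} = {L0}; idom=L0

DF walk-up:
  join L1 pred L0: · stop@L0
  join L1 pred L5: L5→L4→L1 stop@L0
  join L6 pred L0: · stop@L0
  join L6 pred L3: L3→L2 stop@L0
  L0: DF=∅
  L1: DF={L1}
  L2: DF={L6}
  L3: DF={L6}
  L4: DF={L1}
  L5: DF={L1}
  L6: DF=∅
  L7: DF=∅
  L8: DF=∅
  L9: DF=∅

φ for e: defs {L0,L1,L2,L5}
  DF⁺ = {L1,L6}

Answer: ["L1", "L6"]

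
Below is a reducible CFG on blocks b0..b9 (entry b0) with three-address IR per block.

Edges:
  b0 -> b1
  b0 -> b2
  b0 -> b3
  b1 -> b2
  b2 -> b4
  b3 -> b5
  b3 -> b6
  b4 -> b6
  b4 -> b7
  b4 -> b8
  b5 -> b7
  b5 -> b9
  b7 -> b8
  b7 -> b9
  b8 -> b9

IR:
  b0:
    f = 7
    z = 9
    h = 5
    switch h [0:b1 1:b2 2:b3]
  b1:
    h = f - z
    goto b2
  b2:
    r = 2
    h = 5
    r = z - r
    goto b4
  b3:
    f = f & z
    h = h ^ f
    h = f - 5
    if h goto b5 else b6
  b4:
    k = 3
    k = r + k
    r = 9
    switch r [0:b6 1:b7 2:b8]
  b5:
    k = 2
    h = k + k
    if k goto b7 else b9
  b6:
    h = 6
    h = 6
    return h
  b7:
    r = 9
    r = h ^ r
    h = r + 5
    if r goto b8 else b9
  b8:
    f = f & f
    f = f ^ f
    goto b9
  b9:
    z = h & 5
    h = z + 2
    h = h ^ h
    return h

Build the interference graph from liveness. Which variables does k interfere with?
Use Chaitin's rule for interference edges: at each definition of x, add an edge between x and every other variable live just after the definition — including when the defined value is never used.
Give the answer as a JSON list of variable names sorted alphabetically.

Answer: ["f", "h", "r"]

Analysis:
Per-block:
  b0: def={f,h,z} ue=∅
  b1: def={h} ue={f,z}
  b2: def={h,r} ue={z}
  b3: def={f,h} ue={f,h,z}
  b4: def={k,r} ue={r}
  b5: def={h,k} ue=∅
  b6: def={h} ue=∅
  b7: def={h,r} ue={h}
  b8: def={f} ue={f}
  b9: def={h,z} ue={h}

Liveness:
  b0: in=∅ out={f,h,z}
  b1: in={f,z} out={f,z}
  b2: in={f,z} out={f,h,r}
  b3: in={f,h,z} out={f}
  b4: in={f,h,r} out={f,h}
  b5: in={f} out={f,h}
  b6: in=∅ out=∅
  b7: in={f,h} out={f,h}
  b8: in={f,h} out={h}
  b9: in={h} out=∅

Interference:
  f — {h,k,r,z}
  h — {f,k,r,z}
  k — {f,h,r}
  r — {f,h,k,z}
  z — {f,h,r}

N(k) = ["f", "h", "r"]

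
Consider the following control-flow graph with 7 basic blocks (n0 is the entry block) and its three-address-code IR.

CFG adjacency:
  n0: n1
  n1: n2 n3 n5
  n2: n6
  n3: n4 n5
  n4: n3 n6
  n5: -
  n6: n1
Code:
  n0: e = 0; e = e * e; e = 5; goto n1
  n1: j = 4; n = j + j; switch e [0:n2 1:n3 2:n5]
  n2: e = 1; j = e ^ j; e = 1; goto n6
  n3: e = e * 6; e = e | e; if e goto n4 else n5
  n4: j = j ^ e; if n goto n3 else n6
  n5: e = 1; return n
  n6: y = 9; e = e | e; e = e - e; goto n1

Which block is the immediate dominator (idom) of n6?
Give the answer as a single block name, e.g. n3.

idom tree: n1←n0 n2←n1 n3←n1 n4←n3 n5←n1 n6←n1
Dom∩ at merges:
  n1: preds {n0,n6}: {n0} ∩ {n0,n1,n6} = {n0}; idom=n0
  n3: preds {n1,n4}: {n0,n1} ∩ {n0,n1,n3,n4} = {n0,n1}; idom=n1
  n5: preds {n1,n3}: {n0,n1} ∩ {n0,n1,n3} = {n0,n1}; idom=n1
  n6: preds {n2,n4}: {n0,n1,n2} ∩ {n0,n1,n3,n4} = {n0,n1}; idom=n1

idom(n6) = n1

Answer: n1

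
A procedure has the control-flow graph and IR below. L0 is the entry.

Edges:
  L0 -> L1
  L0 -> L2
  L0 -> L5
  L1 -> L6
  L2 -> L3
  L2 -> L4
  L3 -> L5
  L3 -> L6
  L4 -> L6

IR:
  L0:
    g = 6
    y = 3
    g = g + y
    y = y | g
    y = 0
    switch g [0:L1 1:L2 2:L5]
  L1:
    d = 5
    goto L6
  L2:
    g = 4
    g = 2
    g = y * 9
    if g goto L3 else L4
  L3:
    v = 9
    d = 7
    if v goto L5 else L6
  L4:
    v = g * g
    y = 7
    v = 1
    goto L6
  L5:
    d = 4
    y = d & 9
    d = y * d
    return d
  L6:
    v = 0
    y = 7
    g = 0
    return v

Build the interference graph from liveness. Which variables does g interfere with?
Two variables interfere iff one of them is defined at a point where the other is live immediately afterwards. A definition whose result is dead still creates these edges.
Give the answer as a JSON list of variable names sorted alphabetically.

Answer: ["v", "y"]

Working:
Per-block:
  L0 def {g,y} use ∅
  L1 def {d} use ∅
  L2 def {g} use {y}
  L3 def {d,v} use ∅
  L4 def {v,y} use {g}
  L5 def {d,y} use ∅
  L6 def {g,v,y} use ∅

Live sets:
  L0 li=∅ lo={y}
  L1 li=∅ lo=∅
  L2 li={y} lo={g}
  L3 li=∅ lo=∅
  L4 li={g} lo=∅
  L5 li=∅ lo=∅
  L6 li=∅ lo=∅

Interference:
  d — {v,y}
  g — {v,y}
  v — {d,g,y}
  y — {d,g,v}

N(g) = ["v", "y"]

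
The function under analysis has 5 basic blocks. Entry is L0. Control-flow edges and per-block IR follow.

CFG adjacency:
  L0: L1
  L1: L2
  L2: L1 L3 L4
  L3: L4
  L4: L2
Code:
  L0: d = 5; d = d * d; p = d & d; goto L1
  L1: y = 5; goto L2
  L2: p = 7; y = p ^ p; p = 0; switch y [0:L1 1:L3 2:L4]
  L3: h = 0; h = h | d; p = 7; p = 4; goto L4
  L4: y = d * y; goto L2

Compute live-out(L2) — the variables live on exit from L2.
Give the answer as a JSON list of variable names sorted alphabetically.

Per-block:
  L0: def={d,p} ue=∅
  L1: def={y} ue=∅
  L2: def={p,y} ue=∅
  L3: def={h,p} ue={d}
  L4: def={y} ue={d,y}

Live sets:
  L0: in=∅ out={d}
  L1: in={d} out={d}
  L2: in={d} out={d,y}
  L3: in={d,y} out={d,y}
  L4: in={d,y} out={d}

live-out(L2) = ["d", "y"]

Answer: ["d", "y"]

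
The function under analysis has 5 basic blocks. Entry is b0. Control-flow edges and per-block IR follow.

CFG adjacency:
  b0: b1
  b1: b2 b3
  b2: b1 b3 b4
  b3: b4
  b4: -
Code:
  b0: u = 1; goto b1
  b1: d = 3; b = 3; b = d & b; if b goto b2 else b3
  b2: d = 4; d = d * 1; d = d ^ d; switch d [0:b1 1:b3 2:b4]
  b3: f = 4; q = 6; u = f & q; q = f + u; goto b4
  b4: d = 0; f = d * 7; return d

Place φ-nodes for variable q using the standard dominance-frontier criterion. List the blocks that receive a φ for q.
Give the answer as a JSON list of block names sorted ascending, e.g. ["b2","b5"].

Answer: ["b4"]

Working:
idom tree: b1←b0 b2←b1 b3←b1 b4←b1
Dom at joins:
  b1: preds {b0,b2}: {b0} ∩ {b0,b1,b2} = {b0}; idom=b0
  b3: preds {b1,b2}: {b0,b1} ∩ {b0,b1,b2} = {b0,b1}; idom=b1
  b4: preds {b2,b3}: {b0,b1,b2} ∩ {b0,b1,b3} = {b0,b1}; idom=b1

Frontier:
  join b1 pred b0: · stop@b0
  join b1 pred b2: b2→b1 stop@b0
  join b3 pred b1: · stop@b1
  join b3 pred b2: b2 stop@b1
  join b4 pred b2: b2 stop@b1
  join b4 pred b3: b3 stop@b1
  b0: DF=∅
  b1: DF={b1}
  b2: DF={b1,b3,b4}
  b3: DF={b4}
  b4: DF=∅

φ for q: defs {b3}
  DF⁺ = {b4}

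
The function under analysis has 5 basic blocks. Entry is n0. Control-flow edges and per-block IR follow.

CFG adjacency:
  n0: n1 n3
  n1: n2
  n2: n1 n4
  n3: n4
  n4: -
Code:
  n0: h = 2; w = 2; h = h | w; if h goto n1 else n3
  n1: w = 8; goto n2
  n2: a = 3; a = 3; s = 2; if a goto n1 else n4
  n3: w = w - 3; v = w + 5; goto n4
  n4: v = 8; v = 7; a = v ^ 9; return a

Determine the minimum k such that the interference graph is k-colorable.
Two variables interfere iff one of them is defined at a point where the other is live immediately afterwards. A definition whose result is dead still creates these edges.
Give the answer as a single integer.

Per-block:
  n0: def={h,w} ue=∅
  n1: def={w} ue=∅
  n2: def={a,s} ue=∅
  n3: def={v,w} ue={w}
  n4: def={a,v} ue=∅

Backward fixpoint:
  live n0: ∅→{w}
  live n1: ∅→∅
  live n2: ∅→∅
  live n3: {w}→∅
  live n4: ∅→∅

Interference:
  a: {s}
  h: {w}
  s: {a}
  v: ∅
  w: {h}

Chromatic number:
  lower bound: {a,s} mutually conflict ⇒ χ ≥ 2
  assign a→r0 h→r0 s→r1 v→r0 w→r1 — no edge inside a register ⇒ χ ≤ 2
  χ = 2

Answer: 2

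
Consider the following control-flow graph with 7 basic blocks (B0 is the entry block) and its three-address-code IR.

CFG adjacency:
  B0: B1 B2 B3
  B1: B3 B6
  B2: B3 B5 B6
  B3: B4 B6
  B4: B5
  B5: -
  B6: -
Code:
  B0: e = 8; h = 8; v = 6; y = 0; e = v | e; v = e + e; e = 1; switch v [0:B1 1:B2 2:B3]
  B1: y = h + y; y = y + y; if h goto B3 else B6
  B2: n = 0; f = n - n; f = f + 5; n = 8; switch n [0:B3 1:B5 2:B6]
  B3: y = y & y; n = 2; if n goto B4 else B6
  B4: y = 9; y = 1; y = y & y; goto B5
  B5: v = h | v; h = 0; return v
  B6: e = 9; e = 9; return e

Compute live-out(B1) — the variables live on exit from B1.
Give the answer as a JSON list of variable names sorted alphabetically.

def/use:
  B0 def {e,h,v,y} use ∅
  B1 def {y} use {h,y}
  B2 def {f,n} use ∅
  B3 def {n,y} use {y}
  B4 def {y} use ∅
  B5 def {h,v} use {h,v}
  B6 def {e} use ∅

Backward fixpoint:
  B0: in=∅ out={h,v,y}
  B1: in={h,v,y} out={h,v,y}
  B2: in={h,v,y} out={h,v,y}
  B3: in={h,v,y} out={h,v}
  B4: in={h,v} out={h,v}
  B5: in={h,v} out=∅
  B6: in=∅ out=∅

live-out(B1) = ["h", "v", "y"]

Answer: ["h", "v", "y"]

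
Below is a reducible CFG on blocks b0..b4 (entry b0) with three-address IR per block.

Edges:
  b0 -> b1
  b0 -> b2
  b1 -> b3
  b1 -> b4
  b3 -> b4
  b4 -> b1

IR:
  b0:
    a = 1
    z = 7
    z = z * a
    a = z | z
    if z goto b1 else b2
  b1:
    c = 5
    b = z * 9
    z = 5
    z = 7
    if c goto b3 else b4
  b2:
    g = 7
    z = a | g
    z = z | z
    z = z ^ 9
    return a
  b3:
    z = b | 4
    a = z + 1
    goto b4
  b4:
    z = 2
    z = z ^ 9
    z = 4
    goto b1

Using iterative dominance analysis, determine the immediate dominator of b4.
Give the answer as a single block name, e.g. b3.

idom tree: b1←b0 b2←b0 b3←b1 b4←b1
Dom at joins:
  b1: preds {b0,b4}: {b0} ∩ {b0,b1,b4} = {b0}; idom=b0
  b4: preds {b1,b3}: {b0,b1} ∩ {b0,b1,b3} = {b0,b1}; idom=b1

idom(b4) = b1

Answer: b1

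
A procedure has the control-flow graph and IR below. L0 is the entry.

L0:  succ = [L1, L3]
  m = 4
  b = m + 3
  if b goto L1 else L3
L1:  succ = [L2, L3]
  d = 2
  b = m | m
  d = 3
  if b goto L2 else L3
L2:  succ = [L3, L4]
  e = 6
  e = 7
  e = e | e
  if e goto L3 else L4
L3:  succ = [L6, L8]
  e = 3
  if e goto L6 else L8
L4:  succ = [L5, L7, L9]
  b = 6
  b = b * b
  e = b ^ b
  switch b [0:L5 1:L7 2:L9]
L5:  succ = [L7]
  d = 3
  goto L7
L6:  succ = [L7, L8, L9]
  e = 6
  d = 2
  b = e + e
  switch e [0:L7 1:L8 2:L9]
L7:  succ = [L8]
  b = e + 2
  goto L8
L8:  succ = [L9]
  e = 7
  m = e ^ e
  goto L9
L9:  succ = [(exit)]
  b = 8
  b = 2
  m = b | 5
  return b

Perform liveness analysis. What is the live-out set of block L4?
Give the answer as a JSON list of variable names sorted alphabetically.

Answer: ["e"]

Analysis:
Block summaries:
  L0: def={b,m} ue=∅
  L1: def={b,d} ue={m}
  L2: def={e} ue=∅
  L3: def={e} ue=∅
  L4: def={b,e} ue=∅
  L5: def={d} ue=∅
  L6: def={b,d,e} ue=∅
  L7: def={b} ue={e}
  L8: def={e,m} ue=∅
  L9: def={b,m} ue=∅

Backward fixpoint:
  live L0: ∅→{m}
  live L1: {m}→∅
  live L2: ∅→∅
  live L3: ∅→∅
  live L4: ∅→{e}
  live L5: {e}→{e}
  live L6: ∅→{e}
  live L7: {e}→∅
  live L8: ∅→∅
  live L9: ∅→∅

live-out(L4) = ["e"]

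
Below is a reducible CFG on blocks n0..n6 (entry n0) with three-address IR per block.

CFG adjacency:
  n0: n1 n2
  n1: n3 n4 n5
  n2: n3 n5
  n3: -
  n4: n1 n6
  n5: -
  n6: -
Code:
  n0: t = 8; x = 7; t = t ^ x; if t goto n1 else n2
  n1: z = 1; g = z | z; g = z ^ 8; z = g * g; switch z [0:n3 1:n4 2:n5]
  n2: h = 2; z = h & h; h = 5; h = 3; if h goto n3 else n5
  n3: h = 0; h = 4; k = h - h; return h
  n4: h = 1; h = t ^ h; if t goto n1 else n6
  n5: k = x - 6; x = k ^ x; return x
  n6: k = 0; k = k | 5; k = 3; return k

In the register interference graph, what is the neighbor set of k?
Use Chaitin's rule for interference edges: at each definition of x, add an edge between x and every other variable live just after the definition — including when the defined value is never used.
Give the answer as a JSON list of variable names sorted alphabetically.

Answer: ["h", "x"]

Working:
Block summaries:
  n0: {t,x} / ∅
  n1: {g,z} / ∅
  n2: {h,z} / ∅
  n3: {h,k} / ∅
  n4: {h} / {t}
  n5: {k,x} / {x}
  n6: {k} / ∅

Liveness:
  n0 li=∅ lo={t,x}
  n1 li={t,x} lo={t,x}
  n2 li={x} lo={x}
  n3 li=∅ lo=∅
  n4 li={t,x} lo={t,x}
  n5 li={x} lo=∅
  n6 li=∅ lo=∅

Conflict graph:
  g — {t,x,z}
  h — {k,t,x}
  k — {h,x}
  t — {g,h,x,z}
  x — {g,h,k,t,z}
  z — {g,t,x}

N(k) = ["h", "x"]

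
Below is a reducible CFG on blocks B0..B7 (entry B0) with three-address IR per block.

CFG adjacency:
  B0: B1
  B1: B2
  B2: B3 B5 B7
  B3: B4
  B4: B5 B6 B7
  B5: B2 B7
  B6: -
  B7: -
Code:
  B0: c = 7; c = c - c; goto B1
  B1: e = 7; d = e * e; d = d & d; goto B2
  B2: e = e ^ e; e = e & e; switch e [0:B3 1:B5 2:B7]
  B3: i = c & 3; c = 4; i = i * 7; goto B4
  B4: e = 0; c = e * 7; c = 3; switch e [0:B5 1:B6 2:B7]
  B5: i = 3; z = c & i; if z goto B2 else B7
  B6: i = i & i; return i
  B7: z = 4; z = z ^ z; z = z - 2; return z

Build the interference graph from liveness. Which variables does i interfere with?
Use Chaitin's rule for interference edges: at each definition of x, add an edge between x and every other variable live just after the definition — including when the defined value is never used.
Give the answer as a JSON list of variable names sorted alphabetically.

Answer: ["c", "e"]

Analysis:
Block summaries:
  B0 def {c} use ∅
  B1 def {d,e} use ∅
  B2 def {e} use {e}
  B3 def {c,i} use {c}
  B4 def {c,e} use ∅
  B5 def {i,z} use {c}
  B6 def {i} use {i}
  B7 def {z} use ∅

Liveness:
  live B0: ∅→{c}
  live B1: {c}→{c,e}
  live B2: {c,e}→{c,e}
  live B3: {c}→{i}
  live B4: {i}→{c,e,i}
  live B5: {c,e}→{c,e}
  live B6: {i}→∅
  live B7: ∅→∅

Conflict graph:
  c: {d,e,i,z}
  d: {c,e}
  e: {c,d,i,z}
  i: {c,e}
  z: {c,e}

N(i) = ["c", "e"]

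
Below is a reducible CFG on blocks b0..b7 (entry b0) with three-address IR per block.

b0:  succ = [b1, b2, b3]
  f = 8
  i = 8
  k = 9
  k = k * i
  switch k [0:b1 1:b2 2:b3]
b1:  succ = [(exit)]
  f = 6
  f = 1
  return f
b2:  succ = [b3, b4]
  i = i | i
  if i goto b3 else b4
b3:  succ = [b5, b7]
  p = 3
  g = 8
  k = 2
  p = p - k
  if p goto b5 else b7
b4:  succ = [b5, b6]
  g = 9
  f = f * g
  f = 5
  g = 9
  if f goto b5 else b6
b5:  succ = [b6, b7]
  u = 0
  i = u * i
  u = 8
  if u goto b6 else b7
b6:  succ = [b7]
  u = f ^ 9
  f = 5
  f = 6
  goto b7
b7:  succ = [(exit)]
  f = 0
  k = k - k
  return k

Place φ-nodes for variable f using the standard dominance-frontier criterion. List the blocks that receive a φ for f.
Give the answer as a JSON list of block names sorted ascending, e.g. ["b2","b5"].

idom tree: b1←b0 b2←b0 b3←b0 b4←b2 b5←b0 b6←b0 b7←b0
Join-block Dom:
  b3: preds {b0,b2}: {b0} ∩ {b0,b2} = {b0}; idom=b0
  b5: preds {b3,b4}: {b0,b3} ∩ {b0,b2,b4} = {b0}; idom=b0
  b6: preds {b4,b5}: {b0,b2,b4} ∩ {b0,b5} = {b0}; idom=b0
  b7: preds {b3,b5,b6}: {b0,b3} ∩ {b0,b5} ∩ {b0,b6} = {b0}; idom=b0

Frontier:
  join b3 pred b0: · stop@b0
  join b3 pred b2: b2 stop@b0
  join b5 pred b3: b3 stop@b0
  join b5 pred b4: b4→b2 stop@b0
  join b6 pred b4: b4→b2 stop@b0
  join b6 pred b5: b5 stop@b0
  join b7 pred b3: b3 stop@b0
  join b7 pred b5: b5 stop@b0
  join b7 pred b6: b6 stop@b0
  b0 → ∅
  b1 → ∅
  b2 → {b3,b5,b6}
  b3 → {b5,b7}
  b4 → {b5,b6}
  b5 → {b6,b7}
  b6 → {b7}
  b7 → ∅

φ for f: defs {b0,b1,b4,b6,b7}
  DF⁺ = {b5,b6,b7}

Answer: ["b5", "b6", "b7"]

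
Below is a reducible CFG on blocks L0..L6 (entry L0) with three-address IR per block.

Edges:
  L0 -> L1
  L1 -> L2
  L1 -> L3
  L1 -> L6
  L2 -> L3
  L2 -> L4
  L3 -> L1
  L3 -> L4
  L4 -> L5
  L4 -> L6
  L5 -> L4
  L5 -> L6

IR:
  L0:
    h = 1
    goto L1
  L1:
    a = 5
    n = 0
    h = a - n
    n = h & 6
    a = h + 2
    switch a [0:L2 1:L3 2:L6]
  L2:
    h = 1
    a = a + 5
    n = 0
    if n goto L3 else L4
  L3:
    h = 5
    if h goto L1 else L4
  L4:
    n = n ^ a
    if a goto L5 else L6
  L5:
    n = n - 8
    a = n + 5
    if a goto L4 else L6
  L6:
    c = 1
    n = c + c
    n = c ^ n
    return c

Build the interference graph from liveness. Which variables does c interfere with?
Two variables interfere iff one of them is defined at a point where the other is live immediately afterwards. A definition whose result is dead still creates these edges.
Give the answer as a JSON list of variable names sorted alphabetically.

Answer: ["n"]

Working:
Per-block:
  L0: {h} / ∅
  L1: {a,h,n} / ∅
  L2: {a,h,n} / {a}
  L3: {h} / ∅
  L4: {n} / {a,n}
  L5: {a,n} / {n}
  L6: {c,n} / ∅

Backward fixpoint:
  live L0: ∅→∅
  live L1: ∅→{a,n}
  live L2: {a}→{a,n}
  live L3: {a,n}→{a,n}
  live L4: {a,n}→{n}
  live L5: {n}→{a,n}
  live L6: ∅→∅

Conflict graph:
  a — {h,n}
  c — {n}
  h — {a,n}
  n — {a,c,h}

N(c) = ["n"]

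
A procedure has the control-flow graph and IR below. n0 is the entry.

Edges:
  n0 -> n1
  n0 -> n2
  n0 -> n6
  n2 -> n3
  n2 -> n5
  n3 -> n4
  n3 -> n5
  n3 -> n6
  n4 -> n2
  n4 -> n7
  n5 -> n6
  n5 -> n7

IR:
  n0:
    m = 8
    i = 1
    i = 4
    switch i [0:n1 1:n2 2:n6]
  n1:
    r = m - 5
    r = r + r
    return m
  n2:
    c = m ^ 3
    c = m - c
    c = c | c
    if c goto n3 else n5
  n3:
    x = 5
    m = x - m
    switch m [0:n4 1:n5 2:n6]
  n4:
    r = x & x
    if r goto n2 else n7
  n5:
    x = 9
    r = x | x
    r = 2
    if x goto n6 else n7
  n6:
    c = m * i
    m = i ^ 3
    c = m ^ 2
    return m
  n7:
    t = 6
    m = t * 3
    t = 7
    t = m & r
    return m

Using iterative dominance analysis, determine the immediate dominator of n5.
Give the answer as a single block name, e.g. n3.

Answer: n2

Working:
idom tree: n1←n0 n2←n0 n3←n2 n4←n3 n5←n2 n6←n0 n7←n2
Dom at joins:
  n2: preds {n0,n4}: {n0} ∩ {n0,n2,n3,n4} = {n0}; idom=n0
  n5: preds {n2,n3}: {n0,n2} ∩ {n0,n2,n3} = {n0,n2}; idom=n2
  n6: preds {n0,n3,n5}: {n0} ∩ {n0,n2,n3} ∩ {n0,n2,n5} = {n0}; idom=n0
  n7: preds {n4,n5}: {n0,n2,n3,n4} ∩ {n0,n2,n5} = {n0,n2}; idom=n2

idom(n5) = n2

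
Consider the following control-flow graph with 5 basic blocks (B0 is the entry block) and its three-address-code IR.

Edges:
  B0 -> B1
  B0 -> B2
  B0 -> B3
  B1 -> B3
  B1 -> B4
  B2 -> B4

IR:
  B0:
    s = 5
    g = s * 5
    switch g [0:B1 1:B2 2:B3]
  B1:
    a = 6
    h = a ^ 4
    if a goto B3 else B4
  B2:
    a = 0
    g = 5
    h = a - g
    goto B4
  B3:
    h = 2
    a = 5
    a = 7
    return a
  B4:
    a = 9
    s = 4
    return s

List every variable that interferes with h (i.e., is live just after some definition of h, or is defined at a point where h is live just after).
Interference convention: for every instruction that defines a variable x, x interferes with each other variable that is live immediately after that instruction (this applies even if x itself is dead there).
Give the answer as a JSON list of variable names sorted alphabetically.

Block summaries:
  B0 def {g,s} use ∅
  B1 def {a,h} use ∅
  B2 def {a,g,h} use ∅
  B3 def {a,h} use ∅
  B4 def {a,s} use ∅

Live sets:
  B0: in=∅ out=∅
  B1: in=∅ out=∅
  B2: in=∅ out=∅
  B3: in=∅ out=∅
  B4: in=∅ out=∅

Interference:
  a — {g,h}
  g — {a}
  h — {a}
  s — ∅

N(h) = ["a"]

Answer: ["a"]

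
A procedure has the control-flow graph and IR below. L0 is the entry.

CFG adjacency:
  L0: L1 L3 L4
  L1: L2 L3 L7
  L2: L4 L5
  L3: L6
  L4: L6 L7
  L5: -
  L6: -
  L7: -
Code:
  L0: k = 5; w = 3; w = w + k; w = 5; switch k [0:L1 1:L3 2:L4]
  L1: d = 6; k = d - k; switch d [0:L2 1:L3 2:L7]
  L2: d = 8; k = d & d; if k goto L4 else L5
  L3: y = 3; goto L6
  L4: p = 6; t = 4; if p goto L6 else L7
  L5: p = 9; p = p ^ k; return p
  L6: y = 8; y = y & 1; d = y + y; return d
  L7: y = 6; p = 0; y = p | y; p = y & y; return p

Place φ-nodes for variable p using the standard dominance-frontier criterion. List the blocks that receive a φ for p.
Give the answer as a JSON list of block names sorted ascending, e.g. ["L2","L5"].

idom tree: L1←L0 L2←L1 L3←L0 L4←L0 L5←L2 L6←L0 L7←L0
Dom at joins:
  L3: preds {L0,L1}: {L0} ∩ {L0,L1} = {L0}; idom=L0
  L4: preds {L0,L2}: {L0} ∩ {L0,L1,L2} = {L0}; idom=L0
  L6: preds {L3,L4}: {L0,L3} ∩ {L0,L4} = {L0}; idom=L0
  L7: preds {L1,L4}: {L0,L1} ∩ {L0,L4} = {L0}; idom=L0

DF walk-up:
  join L3 pred L0: · stop@L0
  join L3 pred L1: L1 stop@L0
  join L4 pred L0: · stop@L0
  join L4 pred L2: L2→L1 stop@L0
  join L6 pred L3: L3 stop@L0
  join L6 pred L4: L4 stop@L0
  join L7 pred L1: L1 stop@L0
  join L7 pred L4: L4 stop@L0
  L0 → ∅
  L1 → {L3,L4,L7}
  L2 → {L4}
  L3 → {L6}
  L4 → {L6,L7}
  L5 → ∅
  L6 → ∅
  L7 → ∅

φ for p: defs {L4,L5,L7}
  DF⁺ = {L6,L7}

Answer: ["L6", "L7"]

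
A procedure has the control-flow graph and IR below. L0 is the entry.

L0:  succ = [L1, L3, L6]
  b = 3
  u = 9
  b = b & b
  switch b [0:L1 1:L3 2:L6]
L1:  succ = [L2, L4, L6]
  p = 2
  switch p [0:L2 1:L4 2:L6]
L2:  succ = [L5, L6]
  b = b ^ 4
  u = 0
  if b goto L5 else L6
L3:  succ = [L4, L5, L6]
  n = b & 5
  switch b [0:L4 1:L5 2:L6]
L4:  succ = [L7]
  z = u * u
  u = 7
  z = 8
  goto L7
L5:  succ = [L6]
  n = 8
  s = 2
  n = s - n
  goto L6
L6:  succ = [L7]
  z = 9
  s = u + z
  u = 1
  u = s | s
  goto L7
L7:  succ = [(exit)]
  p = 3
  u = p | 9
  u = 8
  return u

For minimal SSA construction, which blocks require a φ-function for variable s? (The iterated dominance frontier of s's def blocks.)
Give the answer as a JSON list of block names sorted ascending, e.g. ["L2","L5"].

idom tree: L1←L0 L2←L1 L3←L0 L4←L0 L5←L0 L6←L0 L7←L0
Dom∩ at merges:
  L4: preds {L1,L3}: {L0,L1} ∩ {L0,L3} = {L0}; idom=L0
  L5: preds {L2,L3}: {L0,L1,L2} ∩ {L0,L3} = {L0}; idom=L0
  L6: preds {L0,L1,L2,L3,L5}: {L0} ∩ {L0,L1} ∩ {L0,L1,L2} ∩ {L0,L3} ∩ {L0,L5} = {L0}; idom=L0
  L7: preds {L4,L6}: {L0,L4} ∩ {L0,L6} = {L0}; idom=L0

Frontier:
  L4←L1: walk L1 to L0
  L4←L3: walk L3 to L0
  L5←L2: walk L2→L1 to L0
  L5←L3: walk L3 to L0
  L6←L0: walk · to L0
  L6←L1: walk L1 to L0
  L6←L2: walk L2→L1 to L0
  L6←L3: walk L3 to L0
  L6←L5: walk L5 to L0
  L7←L4: walk L4 to L0
  L7←L6: walk L6 to L0
  L0 → ∅
  L1 → {L4,L5,L6}
  L2 → {L5,L6}
  L3 → {L4,L5,L6}
  L4 → {L7}
  L5 → {L6}
  L6 → {L7}
  L7 → ∅

φ for s: defs {L5,L6}
  DF⁺ = {L6,L7}

Answer: ["L6", "L7"]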